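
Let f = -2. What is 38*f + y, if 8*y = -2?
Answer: -305/4 ≈ -76.250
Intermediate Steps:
y = -¼ (y = (⅛)*(-2) = -¼ ≈ -0.25000)
38*f + y = 38*(-2) - ¼ = -76 - ¼ = -305/4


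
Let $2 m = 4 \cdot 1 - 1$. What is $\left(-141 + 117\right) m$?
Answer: $-36$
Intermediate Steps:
$m = \frac{3}{2}$ ($m = \frac{4 \cdot 1 - 1}{2} = \frac{4 - 1}{2} = \frac{1}{2} \cdot 3 = \frac{3}{2} \approx 1.5$)
$\left(-141 + 117\right) m = \left(-141 + 117\right) \frac{3}{2} = \left(-24\right) \frac{3}{2} = -36$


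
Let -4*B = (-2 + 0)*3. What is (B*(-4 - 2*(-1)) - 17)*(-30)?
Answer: 600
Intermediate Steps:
B = 3/2 (B = -(-2 + 0)*3/4 = -(-1)*3/2 = -¼*(-6) = 3/2 ≈ 1.5000)
(B*(-4 - 2*(-1)) - 17)*(-30) = (3*(-4 - 2*(-1))/2 - 17)*(-30) = (3*(-4 + 2)/2 - 17)*(-30) = ((3/2)*(-2) - 17)*(-30) = (-3 - 17)*(-30) = -20*(-30) = 600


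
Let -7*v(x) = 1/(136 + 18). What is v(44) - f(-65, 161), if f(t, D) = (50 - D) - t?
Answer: 49587/1078 ≈ 45.999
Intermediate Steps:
f(t, D) = 50 - D - t
v(x) = -1/1078 (v(x) = -1/(7*(136 + 18)) = -⅐/154 = -⅐*1/154 = -1/1078)
v(44) - f(-65, 161) = -1/1078 - (50 - 1*161 - 1*(-65)) = -1/1078 - (50 - 161 + 65) = -1/1078 - 1*(-46) = -1/1078 + 46 = 49587/1078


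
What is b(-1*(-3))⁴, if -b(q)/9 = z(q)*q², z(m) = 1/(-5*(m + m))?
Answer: 531441/10000 ≈ 53.144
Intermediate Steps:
z(m) = -1/(10*m) (z(m) = 1/(-10*m) = -1/(10*m))
b(q) = 9*q/10 (b(q) = -9*(-1/(10*q))*q² = -(-9)*q/10 = 9*q/10)
b(-1*(-3))⁴ = (9*(-1*(-3))/10)⁴ = ((9/10)*3)⁴ = (27/10)⁴ = 531441/10000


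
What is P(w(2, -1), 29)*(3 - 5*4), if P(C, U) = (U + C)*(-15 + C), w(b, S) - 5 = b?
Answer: 4896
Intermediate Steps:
w(b, S) = 5 + b
P(C, U) = (-15 + C)*(C + U) (P(C, U) = (C + U)*(-15 + C) = (-15 + C)*(C + U))
P(w(2, -1), 29)*(3 - 5*4) = ((5 + 2)² - 15*(5 + 2) - 15*29 + (5 + 2)*29)*(3 - 5*4) = (7² - 15*7 - 435 + 7*29)*(3 - 20) = (49 - 105 - 435 + 203)*(-17) = -288*(-17) = 4896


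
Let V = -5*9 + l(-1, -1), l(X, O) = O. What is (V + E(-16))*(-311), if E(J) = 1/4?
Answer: 56913/4 ≈ 14228.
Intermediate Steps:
V = -46 (V = -5*9 - 1 = -45 - 1 = -46)
E(J) = ¼
(V + E(-16))*(-311) = (-46 + ¼)*(-311) = -183/4*(-311) = 56913/4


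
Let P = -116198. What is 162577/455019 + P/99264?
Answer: -2040791913/2509278112 ≈ -0.81330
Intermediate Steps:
162577/455019 + P/99264 = 162577/455019 - 116198/99264 = 162577*(1/455019) - 116198*1/99264 = 162577/455019 - 58099/49632 = -2040791913/2509278112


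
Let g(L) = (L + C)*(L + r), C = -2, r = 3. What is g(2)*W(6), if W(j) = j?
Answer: 0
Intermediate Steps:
g(L) = (-2 + L)*(3 + L) (g(L) = (L - 2)*(L + 3) = (-2 + L)*(3 + L))
g(2)*W(6) = (-6 + 2 + 2²)*6 = (-6 + 2 + 4)*6 = 0*6 = 0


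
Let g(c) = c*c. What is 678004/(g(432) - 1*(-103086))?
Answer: 339002/144855 ≈ 2.3403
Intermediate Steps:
g(c) = c**2
678004/(g(432) - 1*(-103086)) = 678004/(432**2 - 1*(-103086)) = 678004/(186624 + 103086) = 678004/289710 = 678004*(1/289710) = 339002/144855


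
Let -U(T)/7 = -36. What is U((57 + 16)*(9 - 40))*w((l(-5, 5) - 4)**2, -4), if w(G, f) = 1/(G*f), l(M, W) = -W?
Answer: -7/9 ≈ -0.77778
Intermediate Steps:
w(G, f) = 1/(G*f)
U(T) = 252 (U(T) = -7*(-36) = 252)
U((57 + 16)*(9 - 40))*w((l(-5, 5) - 4)**2, -4) = 252*(1/((-1*5 - 4)**2*(-4))) = 252*(-1/4/(-5 - 4)**2) = 252*(-1/4/(-9)**2) = 252*(-1/4/81) = 252*((1/81)*(-1/4)) = 252*(-1/324) = -7/9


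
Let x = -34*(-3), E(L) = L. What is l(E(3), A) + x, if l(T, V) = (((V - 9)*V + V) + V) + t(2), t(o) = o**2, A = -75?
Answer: 6256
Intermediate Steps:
l(T, V) = 4 + 2*V + V*(-9 + V) (l(T, V) = (((V - 9)*V + V) + V) + 2**2 = (((-9 + V)*V + V) + V) + 4 = ((V*(-9 + V) + V) + V) + 4 = ((V + V*(-9 + V)) + V) + 4 = (2*V + V*(-9 + V)) + 4 = 4 + 2*V + V*(-9 + V))
x = 102
l(E(3), A) + x = (4 + (-75)**2 - 7*(-75)) + 102 = (4 + 5625 + 525) + 102 = 6154 + 102 = 6256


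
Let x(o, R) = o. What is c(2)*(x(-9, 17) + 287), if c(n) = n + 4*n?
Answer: 2780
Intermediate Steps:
c(n) = 5*n
c(2)*(x(-9, 17) + 287) = (5*2)*(-9 + 287) = 10*278 = 2780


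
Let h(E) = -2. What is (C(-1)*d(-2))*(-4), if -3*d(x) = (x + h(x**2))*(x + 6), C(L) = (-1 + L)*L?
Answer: -128/3 ≈ -42.667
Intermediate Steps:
C(L) = L*(-1 + L)
d(x) = -(-2 + x)*(6 + x)/3 (d(x) = -(x - 2)*(x + 6)/3 = -(-2 + x)*(6 + x)/3)
(C(-1)*d(-2))*(-4) = ((-(-1 - 1))*(4 - 4/3*(-2) - 1/3*(-2)**2))*(-4) = ((-1*(-2))*(4 + 8/3 - 1/3*4))*(-4) = (2*(4 + 8/3 - 4/3))*(-4) = (2*(16/3))*(-4) = (32/3)*(-4) = -128/3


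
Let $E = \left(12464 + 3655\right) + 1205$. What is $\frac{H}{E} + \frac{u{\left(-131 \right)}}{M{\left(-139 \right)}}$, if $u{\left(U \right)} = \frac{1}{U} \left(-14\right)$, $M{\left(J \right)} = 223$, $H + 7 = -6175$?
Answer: $- \frac{90176115}{253043006} \approx -0.35637$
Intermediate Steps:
$H = -6182$ ($H = -7 - 6175 = -6182$)
$u{\left(U \right)} = - \frac{14}{U}$
$E = 17324$ ($E = 16119 + 1205 = 17324$)
$\frac{H}{E} + \frac{u{\left(-131 \right)}}{M{\left(-139 \right)}} = - \frac{6182}{17324} + \frac{\left(-14\right) \frac{1}{-131}}{223} = \left(-6182\right) \frac{1}{17324} + \left(-14\right) \left(- \frac{1}{131}\right) \frac{1}{223} = - \frac{3091}{8662} + \frac{14}{131} \cdot \frac{1}{223} = - \frac{3091}{8662} + \frac{14}{29213} = - \frac{90176115}{253043006}$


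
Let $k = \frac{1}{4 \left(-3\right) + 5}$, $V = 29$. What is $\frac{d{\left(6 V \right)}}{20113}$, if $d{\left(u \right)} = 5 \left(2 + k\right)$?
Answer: $\frac{65}{140791} \approx 0.00046168$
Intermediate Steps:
$k = - \frac{1}{7}$ ($k = \frac{1}{-12 + 5} = \frac{1}{-7} = - \frac{1}{7} \approx -0.14286$)
$d{\left(u \right)} = \frac{65}{7}$ ($d{\left(u \right)} = 5 \left(2 - \frac{1}{7}\right) = 5 \cdot \frac{13}{7} = \frac{65}{7}$)
$\frac{d{\left(6 V \right)}}{20113} = \frac{65}{7 \cdot 20113} = \frac{65}{7} \cdot \frac{1}{20113} = \frac{65}{140791}$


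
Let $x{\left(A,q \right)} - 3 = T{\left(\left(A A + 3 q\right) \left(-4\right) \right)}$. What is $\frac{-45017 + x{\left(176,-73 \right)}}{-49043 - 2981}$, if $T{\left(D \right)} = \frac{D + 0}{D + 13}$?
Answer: $\frac{2768637091}{3199866180} \approx 0.86524$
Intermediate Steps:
$T{\left(D \right)} = \frac{D}{13 + D}$
$x{\left(A,q \right)} = 3 + \frac{- 12 q - 4 A^{2}}{13 - 12 q - 4 A^{2}}$ ($x{\left(A,q \right)} = 3 + \frac{\left(A A + 3 q\right) \left(-4\right)}{13 + \left(A A + 3 q\right) \left(-4\right)} = 3 + \frac{\left(A^{2} + 3 q\right) \left(-4\right)}{13 + \left(A^{2} + 3 q\right) \left(-4\right)} = 3 + \frac{- 12 q - 4 A^{2}}{13 - \left(4 A^{2} + 12 q\right)} = 3 + \frac{- 12 q - 4 A^{2}}{13 - 12 q - 4 A^{2}}$)
$\frac{-45017 + x{\left(176,-73 \right)}}{-49043 - 2981} = \frac{-45017 + \frac{-39 + 16 \cdot 176^{2} + 48 \left(-73\right)}{-13 + 4 \cdot 176^{2} + 12 \left(-73\right)}}{-49043 - 2981} = \frac{-45017 + \frac{-39 + 16 \cdot 30976 - 3504}{-13 + 4 \cdot 30976 - 876}}{-52024} = \left(-45017 + \frac{-39 + 495616 - 3504}{-13 + 123904 - 876}\right) \left(- \frac{1}{52024}\right) = \left(-45017 + \frac{1}{123015} \cdot 492073\right) \left(- \frac{1}{52024}\right) = \left(-45017 + \frac{492073}{123015}\right) \left(- \frac{1}{52024}\right) = \left(- \frac{5537274182}{123015}\right) \left(- \frac{1}{52024}\right) = \frac{2768637091}{3199866180}$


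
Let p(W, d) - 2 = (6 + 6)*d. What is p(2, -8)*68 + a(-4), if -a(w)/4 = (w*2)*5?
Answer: -6232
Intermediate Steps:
p(W, d) = 2 + 12*d (p(W, d) = 2 + (6 + 6)*d = 2 + 12*d)
a(w) = -40*w (a(w) = -4*w*2*5 = -4*2*w*5 = -40*w)
p(2, -8)*68 + a(-4) = (2 + 12*(-8))*68 - 40*(-4) = (2 - 96)*68 + 160 = -94*68 + 160 = -6392 + 160 = -6232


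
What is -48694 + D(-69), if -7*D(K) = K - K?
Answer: -48694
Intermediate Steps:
D(K) = 0 (D(K) = -(K - K)/7 = -⅐*0 = 0)
-48694 + D(-69) = -48694 + 0 = -48694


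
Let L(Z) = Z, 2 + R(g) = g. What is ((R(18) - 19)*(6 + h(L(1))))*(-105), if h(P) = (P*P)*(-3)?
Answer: 945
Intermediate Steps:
R(g) = -2 + g
h(P) = -3*P² (h(P) = P²*(-3) = -3*P²)
((R(18) - 19)*(6 + h(L(1))))*(-105) = (((-2 + 18) - 19)*(6 - 3*1²))*(-105) = ((16 - 19)*(6 - 3*1))*(-105) = -3*(6 - 3)*(-105) = -3*3*(-105) = -9*(-105) = 945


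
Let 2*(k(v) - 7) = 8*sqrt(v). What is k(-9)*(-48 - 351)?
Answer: -2793 - 4788*I ≈ -2793.0 - 4788.0*I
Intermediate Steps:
k(v) = 7 + 4*sqrt(v) (k(v) = 7 + (8*sqrt(v))/2 = 7 + 4*sqrt(v))
k(-9)*(-48 - 351) = (7 + 4*sqrt(-9))*(-48 - 351) = (7 + 4*(3*I))*(-399) = (7 + 12*I)*(-399) = -2793 - 4788*I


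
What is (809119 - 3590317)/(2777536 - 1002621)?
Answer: -2781198/1774915 ≈ -1.5669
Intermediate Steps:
(809119 - 3590317)/(2777536 - 1002621) = -2781198/1774915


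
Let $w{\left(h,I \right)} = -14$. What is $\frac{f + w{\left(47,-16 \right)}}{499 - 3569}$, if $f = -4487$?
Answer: $\frac{4501}{3070} \approx 1.4661$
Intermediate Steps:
$\frac{f + w{\left(47,-16 \right)}}{499 - 3569} = \frac{-4487 - 14}{499 - 3569} = - \frac{4501}{499 - 3569} = - \frac{4501}{-3070} = \left(-4501\right) \left(- \frac{1}{3070}\right) = \frac{4501}{3070}$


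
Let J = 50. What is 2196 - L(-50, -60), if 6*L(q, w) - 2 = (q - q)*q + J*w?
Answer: 8087/3 ≈ 2695.7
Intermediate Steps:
L(q, w) = ⅓ + 25*w/3 (L(q, w) = ⅓ + ((q - q)*q + 50*w)/6 = ⅓ + (0*q + 50*w)/6 = ⅓ + (0 + 50*w)/6 = ⅓ + (50*w)/6 = ⅓ + 25*w/3)
2196 - L(-50, -60) = 2196 - (⅓ + (25/3)*(-60)) = 2196 - (⅓ - 500) = 2196 - 1*(-1499/3) = 2196 + 1499/3 = 8087/3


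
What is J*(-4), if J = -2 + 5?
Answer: -12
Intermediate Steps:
J = 3
J*(-4) = 3*(-4) = -12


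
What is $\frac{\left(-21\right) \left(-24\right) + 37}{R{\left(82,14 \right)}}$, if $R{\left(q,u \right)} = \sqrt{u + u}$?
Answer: $\frac{541 \sqrt{7}}{14} \approx 102.24$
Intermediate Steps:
$R{\left(q,u \right)} = \sqrt{2} \sqrt{u}$ ($R{\left(q,u \right)} = \sqrt{2 u} = \sqrt{2} \sqrt{u}$)
$\frac{\left(-21\right) \left(-24\right) + 37}{R{\left(82,14 \right)}} = \frac{\left(-21\right) \left(-24\right) + 37}{\sqrt{2} \sqrt{14}} = \frac{504 + 37}{2 \sqrt{7}} = 541 \frac{\sqrt{7}}{14} = \frac{541 \sqrt{7}}{14}$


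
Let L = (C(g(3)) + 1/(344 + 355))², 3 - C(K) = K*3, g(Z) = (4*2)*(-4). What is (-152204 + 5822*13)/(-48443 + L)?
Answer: 37386771318/18880381439 ≈ 1.9802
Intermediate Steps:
g(Z) = -32 (g(Z) = 8*(-4) = -32)
C(K) = 3 - 3*K (C(K) = 3 - K*3 = 3 - 3*K)
L = 4788916804/488601 (L = ((3 - 3*(-32)) + 1/(344 + 355))² = ((3 + 96) + 1/699)² = (99 + 1/699)² = (69202/699)² = 4788916804/488601 ≈ 9801.3)
(-152204 + 5822*13)/(-48443 + L) = (-152204 + 5822*13)/(-48443 + 4788916804/488601) = (-152204 + 75686)/(-18880381439/488601) = -76518*(-488601/18880381439) = 37386771318/18880381439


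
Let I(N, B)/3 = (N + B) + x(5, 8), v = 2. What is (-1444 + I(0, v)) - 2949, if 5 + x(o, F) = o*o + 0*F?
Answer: -4327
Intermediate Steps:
x(o, F) = -5 + o**2 (x(o, F) = -5 + (o*o + 0*F) = -5 + (o**2 + 0) = -5 + o**2)
I(N, B) = 60 + 3*B + 3*N (I(N, B) = 3*((N + B) + (-5 + 5**2)) = 3*((B + N) + (-5 + 25)) = 3*((B + N) + 20) = 3*(20 + B + N) = 60 + 3*B + 3*N)
(-1444 + I(0, v)) - 2949 = (-1444 + (60 + 3*2 + 3*0)) - 2949 = (-1444 + (60 + 6 + 0)) - 2949 = (-1444 + 66) - 2949 = -1378 - 2949 = -4327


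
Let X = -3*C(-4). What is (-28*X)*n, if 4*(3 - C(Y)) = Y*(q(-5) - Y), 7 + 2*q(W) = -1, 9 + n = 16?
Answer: 1764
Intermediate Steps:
n = 7 (n = -9 + 16 = 7)
q(W) = -4 (q(W) = -7/2 + (1/2)*(-1) = -7/2 - 1/2 = -4)
C(Y) = 3 - Y*(-4 - Y)/4
X = -9 (X = -3*(3 - 4 + (1/4)*(-4)**2) = -3*(3 - 4 + (1/4)*16) = -3*(3 - 4 + 4) = -3*3 = -9)
(-28*X)*n = -28*(-9)*7 = 252*7 = 1764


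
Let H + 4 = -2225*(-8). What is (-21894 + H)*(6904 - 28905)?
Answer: 90160098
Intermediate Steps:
H = 17796 (H = -4 - 2225*(-8) = -4 + 17800 = 17796)
(-21894 + H)*(6904 - 28905) = (-21894 + 17796)*(6904 - 28905) = -4098*(-22001) = 90160098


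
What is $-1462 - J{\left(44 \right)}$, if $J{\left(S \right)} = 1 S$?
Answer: $-1506$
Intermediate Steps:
$J{\left(S \right)} = S$
$-1462 - J{\left(44 \right)} = -1462 - 44 = -1506$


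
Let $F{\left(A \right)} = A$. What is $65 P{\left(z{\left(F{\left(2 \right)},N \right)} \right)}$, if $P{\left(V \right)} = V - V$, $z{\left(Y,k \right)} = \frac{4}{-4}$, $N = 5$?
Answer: $0$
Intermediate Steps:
$z{\left(Y,k \right)} = -1$ ($z{\left(Y,k \right)} = 4 \left(- \frac{1}{4}\right) = -1$)
$P{\left(V \right)} = 0$
$65 P{\left(z{\left(F{\left(2 \right)},N \right)} \right)} = 65 \cdot 0 = 0$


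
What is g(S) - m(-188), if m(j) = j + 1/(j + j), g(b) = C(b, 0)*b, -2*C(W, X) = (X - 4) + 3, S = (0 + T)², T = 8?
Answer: 82721/376 ≈ 220.00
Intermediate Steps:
S = 64 (S = (0 + 8)² = 8² = 64)
C(W, X) = ½ - X/2 (C(W, X) = -((X - 4) + 3)/2 = -((-4 + X) + 3)/2 = -(-1 + X)/2 = ½ - X/2)
g(b) = b/2 (g(b) = (½ - ½*0)*b = (½ + 0)*b = b/2)
m(j) = j + 1/(2*j)
g(S) - m(-188) = (½)*64 - (-188 + (½)/(-188)) = 32 - (-188 + (½)*(-1/188)) = 32 - (-188 - 1/376) = 32 - 1*(-70689/376) = 32 + 70689/376 = 82721/376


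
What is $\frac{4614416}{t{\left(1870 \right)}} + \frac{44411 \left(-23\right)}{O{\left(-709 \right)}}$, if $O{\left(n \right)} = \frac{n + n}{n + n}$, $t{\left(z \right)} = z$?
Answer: $- \frac{952751347}{935} \approx -1.019 \cdot 10^{6}$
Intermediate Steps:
$O{\left(n \right)} = 1$ ($O{\left(n \right)} = \frac{2 n}{2 n} = 2 n \frac{1}{2 n} = 1$)
$\frac{4614416}{t{\left(1870 \right)}} + \frac{44411 \left(-23\right)}{O{\left(-709 \right)}} = \frac{4614416}{1870} + \frac{44411 \left(-23\right)}{1} = 4614416 \cdot \frac{1}{1870} - 1021453 = \frac{2307208}{935} - 1021453 = - \frac{952751347}{935}$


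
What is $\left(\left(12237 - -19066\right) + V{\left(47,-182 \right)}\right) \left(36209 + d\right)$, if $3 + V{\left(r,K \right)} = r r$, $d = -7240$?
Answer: $970722221$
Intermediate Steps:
$V{\left(r,K \right)} = -3 + r^{2}$ ($V{\left(r,K \right)} = -3 + r r = -3 + r^{2}$)
$\left(\left(12237 - -19066\right) + V{\left(47,-182 \right)}\right) \left(36209 + d\right) = \left(\left(12237 - -19066\right) - \left(3 - 47^{2}\right)\right) \left(36209 - 7240\right) = \left(\left(12237 + 19066\right) + \left(-3 + 2209\right)\right) 28969 = \left(31303 + 2206\right) 28969 = 33509 \cdot 28969 = 970722221$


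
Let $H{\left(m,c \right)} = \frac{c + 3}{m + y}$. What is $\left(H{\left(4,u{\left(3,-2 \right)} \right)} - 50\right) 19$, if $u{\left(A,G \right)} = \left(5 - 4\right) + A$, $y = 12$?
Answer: $- \frac{15067}{16} \approx -941.69$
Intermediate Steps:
$u{\left(A,G \right)} = 1 + A$
$H{\left(m,c \right)} = \frac{3 + c}{12 + m}$ ($H{\left(m,c \right)} = \frac{c + 3}{m + 12} = \frac{3 + c}{12 + m}$)
$\left(H{\left(4,u{\left(3,-2 \right)} \right)} - 50\right) 19 = \left(\frac{3 + \left(1 + 3\right)}{12 + 4} - 50\right) 19 = \left(\frac{3 + 4}{16} - 50\right) 19 = \left(\frac{1}{16} \cdot 7 - 50\right) 19 = \left(\frac{7}{16} - 50\right) 19 = \left(- \frac{793}{16}\right) 19 = - \frac{15067}{16}$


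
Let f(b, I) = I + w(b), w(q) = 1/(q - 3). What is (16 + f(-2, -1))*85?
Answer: 1258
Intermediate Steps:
w(q) = 1/(-3 + q)
f(b, I) = I + 1/(-3 + b)
(16 + f(-2, -1))*85 = (16 + (1 - (-3 - 2))/(-3 - 2))*85 = (16 + (1 - 1*(-5))/(-5))*85 = (16 - (1 + 5)/5)*85 = (16 - ⅕*6)*85 = (16 - 6/5)*85 = (74/5)*85 = 1258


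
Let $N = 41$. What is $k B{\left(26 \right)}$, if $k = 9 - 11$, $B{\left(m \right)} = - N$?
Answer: $82$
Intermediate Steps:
$B{\left(m \right)} = -41$ ($B{\left(m \right)} = \left(-1\right) 41 = -41$)
$k = -2$ ($k = 9 - 11 = -2$)
$k B{\left(26 \right)} = \left(-2\right) \left(-41\right) = 82$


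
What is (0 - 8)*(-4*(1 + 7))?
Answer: 256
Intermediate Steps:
(0 - 8)*(-4*(1 + 7)) = -(-32)*8 = -8*(-32) = 256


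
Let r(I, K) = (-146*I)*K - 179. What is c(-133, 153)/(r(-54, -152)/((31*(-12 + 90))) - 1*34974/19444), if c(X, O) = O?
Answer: -899173197/2923639375 ≈ -0.30755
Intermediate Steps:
r(I, K) = -179 - 146*I*K (r(I, K) = -146*I*K - 179 = -179 - 146*I*K)
c(-133, 153)/(r(-54, -152)/((31*(-12 + 90))) - 1*34974/19444) = 153/((-179 - 146*(-54)*(-152))/((31*(-12 + 90))) - 1*34974/19444) = 153/((-179 - 1198368)/((31*78)) - 34974*1/19444) = 153/(-1198547/2418 - 17487/9722) = 153/(-2923639375/5876949) = 153*(-5876949/2923639375) = -899173197/2923639375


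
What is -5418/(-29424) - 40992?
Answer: -201023865/4904 ≈ -40992.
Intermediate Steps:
-5418/(-29424) - 40992 = -5418*(-1/29424) - 40992 = 903/4904 - 40992 = -201023865/4904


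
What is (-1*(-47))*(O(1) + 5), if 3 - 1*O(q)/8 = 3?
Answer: 235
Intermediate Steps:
O(q) = 0 (O(q) = 24 - 8*3 = 24 - 24 = 0)
(-1*(-47))*(O(1) + 5) = (-1*(-47))*(0 + 5) = 47*5 = 235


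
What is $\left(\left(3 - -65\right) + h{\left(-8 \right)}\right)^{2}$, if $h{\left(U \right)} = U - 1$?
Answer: $3481$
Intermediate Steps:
$h{\left(U \right)} = -1 + U$
$\left(\left(3 - -65\right) + h{\left(-8 \right)}\right)^{2} = \left(\left(3 - -65\right) - 9\right)^{2} = \left(\left(3 + 65\right) - 9\right)^{2} = \left(68 - 9\right)^{2} = 59^{2} = 3481$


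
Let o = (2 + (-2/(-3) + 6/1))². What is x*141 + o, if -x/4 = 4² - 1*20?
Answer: 20980/9 ≈ 2331.1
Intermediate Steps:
x = 16 (x = -4*(4² - 1*20) = -4*(16 - 20) = -4*(-4) = 16)
o = 676/9 (o = (2 + (-2*(-⅓) + 6*1))² = (2 + (⅔ + 6))² = (2 + 20/3)² = (26/3)² = 676/9 ≈ 75.111)
x*141 + o = 16*141 + 676/9 = 2256 + 676/9 = 20980/9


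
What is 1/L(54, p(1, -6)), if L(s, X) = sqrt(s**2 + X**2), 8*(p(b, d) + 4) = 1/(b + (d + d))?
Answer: 88*sqrt(22706113)/22706113 ≈ 0.018468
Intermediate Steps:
p(b, d) = -4 + 1/(8*(b + 2*d)) (p(b, d) = -4 + 1/(8*(b + (d + d))) = -4 + 1/(8*(b + 2*d)))
L(s, X) = sqrt(X**2 + s**2)
1/L(54, p(1, -6)) = 1/(sqrt(((1 - 64*(-6) - 32*1)/(8*(1 + 2*(-6))))**2 + 54**2)) = 1/(sqrt(((1 + 384 - 32)/(8*(1 - 12)))**2 + 2916)) = 1/(sqrt(((1/8)*353/(-11))**2 + 2916)) = 1/(sqrt(((1/8)*(-1/11)*353)**2 + 2916)) = 1/(sqrt((-353/88)**2 + 2916)) = 1/(sqrt(124609/7744 + 2916)) = 1/(sqrt(22706113/7744)) = 1/(sqrt(22706113)/88) = 88*sqrt(22706113)/22706113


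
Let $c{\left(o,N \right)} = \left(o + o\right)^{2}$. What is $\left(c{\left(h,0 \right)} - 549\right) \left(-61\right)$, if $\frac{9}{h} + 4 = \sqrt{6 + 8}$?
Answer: $-114741 - 39528 \sqrt{14} \approx -2.6264 \cdot 10^{5}$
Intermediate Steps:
$h = \frac{9}{-4 + \sqrt{14}}$ ($h = \frac{9}{-4 + \sqrt{6 + 8}} = \frac{9}{-4 + \sqrt{14}} \approx -34.837$)
$c{\left(o,N \right)} = 4 o^{2}$ ($c{\left(o,N \right)} = \left(2 o\right)^{2} = 4 o^{2}$)
$\left(c{\left(h,0 \right)} - 549\right) \left(-61\right) = \left(4 \left(-18 - \frac{9 \sqrt{14}}{2}\right)^{2} - 549\right) \left(-61\right) = \left(-549 + 4 \left(-18 - \frac{9 \sqrt{14}}{2}\right)^{2}\right) \left(-61\right) = 33489 - 244 \left(-18 - \frac{9 \sqrt{14}}{2}\right)^{2}$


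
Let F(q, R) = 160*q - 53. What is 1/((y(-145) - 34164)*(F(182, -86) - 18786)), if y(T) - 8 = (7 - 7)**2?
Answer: -1/351157836 ≈ -2.8477e-9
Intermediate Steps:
F(q, R) = -53 + 160*q
y(T) = 8 (y(T) = 8 + (7 - 7)**2 = 8 + 0**2 = 8 + 0 = 8)
1/((y(-145) - 34164)*(F(182, -86) - 18786)) = 1/((8 - 34164)*((-53 + 160*182) - 18786)) = 1/(-34156*((-53 + 29120) - 18786)) = 1/(-34156*(29067 - 18786)) = 1/(-34156*10281) = 1/(-351157836) = -1/351157836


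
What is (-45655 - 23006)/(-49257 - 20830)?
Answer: 68661/70087 ≈ 0.97965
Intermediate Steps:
(-45655 - 23006)/(-49257 - 20830) = -68661/(-70087) = -68661*(-1/70087) = 68661/70087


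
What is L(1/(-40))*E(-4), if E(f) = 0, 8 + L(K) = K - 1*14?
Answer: 0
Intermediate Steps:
L(K) = -22 + K (L(K) = -8 + (K - 1*14) = -8 + (K - 14) = -8 + (-14 + K) = -22 + K)
L(1/(-40))*E(-4) = (-22 + 1/(-40))*0 = (-22 - 1/40)*0 = -881/40*0 = 0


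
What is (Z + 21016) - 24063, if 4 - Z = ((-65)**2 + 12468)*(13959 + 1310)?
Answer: -254888460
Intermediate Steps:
Z = -254885413 (Z = 4 - ((-65)**2 + 12468)*(13959 + 1310) = 4 - (4225 + 12468)*15269 = 4 - 16693*15269 = 4 - 1*254885417 = 4 - 254885417 = -254885413)
(Z + 21016) - 24063 = (-254885413 + 21016) - 24063 = -254864397 - 24063 = -254888460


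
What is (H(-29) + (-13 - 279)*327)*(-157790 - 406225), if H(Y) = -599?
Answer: 54192253245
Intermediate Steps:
(H(-29) + (-13 - 279)*327)*(-157790 - 406225) = (-599 + (-13 - 279)*327)*(-157790 - 406225) = (-599 - 292*327)*(-564015) = (-599 - 95484)*(-564015) = -96083*(-564015) = 54192253245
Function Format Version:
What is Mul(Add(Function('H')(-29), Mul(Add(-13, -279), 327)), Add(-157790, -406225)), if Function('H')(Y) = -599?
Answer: 54192253245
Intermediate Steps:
Mul(Add(Function('H')(-29), Mul(Add(-13, -279), 327)), Add(-157790, -406225)) = Mul(Add(-599, Mul(Add(-13, -279), 327)), Add(-157790, -406225)) = Mul(Add(-599, Mul(-292, 327)), -564015) = Mul(Add(-599, -95484), -564015) = Mul(-96083, -564015) = 54192253245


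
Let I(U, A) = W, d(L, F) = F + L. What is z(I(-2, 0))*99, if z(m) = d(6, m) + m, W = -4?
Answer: -198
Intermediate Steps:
I(U, A) = -4
z(m) = 6 + 2*m (z(m) = (m + 6) + m = (6 + m) + m = 6 + 2*m)
z(I(-2, 0))*99 = (6 + 2*(-4))*99 = (6 - 8)*99 = -2*99 = -198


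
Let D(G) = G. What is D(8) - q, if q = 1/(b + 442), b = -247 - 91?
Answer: 831/104 ≈ 7.9904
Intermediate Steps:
b = -338
q = 1/104 (q = 1/(-338 + 442) = 1/104 ≈ 0.0096154)
D(8) - q = 8 - 1*1/104 = 8 - 1/104 = 831/104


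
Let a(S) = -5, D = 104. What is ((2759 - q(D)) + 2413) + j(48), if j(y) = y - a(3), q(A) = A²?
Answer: -5591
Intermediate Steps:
j(y) = 5 + y (j(y) = y - 1*(-5) = y + 5 = 5 + y)
((2759 - q(D)) + 2413) + j(48) = ((2759 - 1*104²) + 2413) + (5 + 48) = ((2759 - 1*10816) + 2413) + 53 = ((2759 - 10816) + 2413) + 53 = (-8057 + 2413) + 53 = -5644 + 53 = -5591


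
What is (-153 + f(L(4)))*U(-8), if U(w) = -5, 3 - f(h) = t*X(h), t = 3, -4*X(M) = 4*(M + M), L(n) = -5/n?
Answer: 1575/2 ≈ 787.50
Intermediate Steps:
X(M) = -2*M (X(M) = -(M + M) = -2*M)
f(h) = 3 + 6*h (f(h) = 3 - 3*(-2*h) = 3 - (-6)*h = 3 + 6*h)
(-153 + f(L(4)))*U(-8) = (-153 + (3 + 6*(-5/4)))*(-5) = (-153 + (3 - 15/2))*(-5) = (-153 - 9/2)*(-5) = -315/2*(-5) = 1575/2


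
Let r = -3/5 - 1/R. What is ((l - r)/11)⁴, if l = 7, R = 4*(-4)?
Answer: 132211504881/599695360000 ≈ 0.22046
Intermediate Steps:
R = -16
r = -43/80 (r = -3/5 - 1/(-16) = -3*⅕ - 1*(-1/16) = -⅗ + 1/16 = -43/80 ≈ -0.53750)
((l - r)/11)⁴ = ((7 - 1*(-43/80))/11)⁴ = ((7 + 43/80)*(1/11))⁴ = ((603/80)*(1/11))⁴ = (603/880)⁴ = 132211504881/599695360000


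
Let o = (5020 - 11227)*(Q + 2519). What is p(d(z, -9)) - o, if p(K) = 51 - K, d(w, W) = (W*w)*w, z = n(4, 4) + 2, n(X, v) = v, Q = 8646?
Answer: 69301530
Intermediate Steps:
o = -69301155 (o = (5020 - 11227)*(8646 + 2519) = -6207*11165 = -69301155)
z = 6 (z = 4 + 2 = 6)
d(w, W) = W*w**2
p(d(z, -9)) - o = (51 - (-9)*6**2) - 1*(-69301155) = (51 - (-9)*36) + 69301155 = (51 - 1*(-324)) + 69301155 = (51 + 324) + 69301155 = 375 + 69301155 = 69301530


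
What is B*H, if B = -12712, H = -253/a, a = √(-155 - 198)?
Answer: -3216136*I*√353/353 ≈ -1.7118e+5*I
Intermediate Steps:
a = I*√353 (a = √(-353) = I*√353 ≈ 18.788*I)
H = 253*I*√353/353 (H = -253*(-I*√353/353) = -(-253)*I*√353/353 = 253*I*√353/353 ≈ 13.466*I)
B*H = -3216136*I*√353/353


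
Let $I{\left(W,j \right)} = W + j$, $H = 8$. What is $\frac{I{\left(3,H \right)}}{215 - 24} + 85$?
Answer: $\frac{16246}{191} \approx 85.058$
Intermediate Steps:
$\frac{I{\left(3,H \right)}}{215 - 24} + 85 = \frac{3 + 8}{215 - 24} + 85 = \frac{11}{191} + 85 = \frac{16246}{191}$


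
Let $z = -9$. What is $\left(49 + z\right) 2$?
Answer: $80$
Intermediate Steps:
$\left(49 + z\right) 2 = \left(49 - 9\right) 2 = 40 \cdot 2 = 80$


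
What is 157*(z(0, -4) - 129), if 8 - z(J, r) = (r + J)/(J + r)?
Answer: -19154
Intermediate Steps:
z(J, r) = 7 (z(J, r) = 8 - (r + J)/(J + r) = 8 - (J + r)/(J + r) = 8 - 1*1 = 8 - 1 = 7)
157*(z(0, -4) - 129) = 157*(7 - 129) = 157*(-122) = -19154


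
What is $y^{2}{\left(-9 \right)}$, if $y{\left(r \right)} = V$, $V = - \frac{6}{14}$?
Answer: $\frac{9}{49} \approx 0.18367$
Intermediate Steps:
$V = - \frac{3}{7}$ ($V = \left(-6\right) \frac{1}{14} = - \frac{3}{7} \approx -0.42857$)
$y{\left(r \right)} = - \frac{3}{7}$
$y^{2}{\left(-9 \right)} = \left(- \frac{3}{7}\right)^{2} = \frac{9}{49}$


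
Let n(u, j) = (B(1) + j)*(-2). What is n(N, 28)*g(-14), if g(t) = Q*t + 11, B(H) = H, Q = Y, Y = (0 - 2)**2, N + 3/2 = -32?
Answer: 2610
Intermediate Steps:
N = -67/2 (N = -3/2 - 32 = -67/2 ≈ -33.500)
Y = 4 (Y = (-2)**2 = 4)
Q = 4
g(t) = 11 + 4*t (g(t) = 4*t + 11 = 11 + 4*t)
n(u, j) = -2 - 2*j (n(u, j) = (1 + j)*(-2) = -2 - 2*j)
n(N, 28)*g(-14) = (-2 - 2*28)*(11 + 4*(-14)) = (-2 - 56)*(11 - 56) = -58*(-45) = 2610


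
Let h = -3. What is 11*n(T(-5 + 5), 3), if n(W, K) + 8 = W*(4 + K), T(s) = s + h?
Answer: -319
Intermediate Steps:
T(s) = -3 + s (T(s) = s - 3 = -3 + s)
n(W, K) = -8 + W*(4 + K)
11*n(T(-5 + 5), 3) = 11*(-8 + 4*(-3 + (-5 + 5)) + 3*(-3 + (-5 + 5))) = 11*(-8 + 4*(-3 + 0) + 3*(-3 + 0)) = 11*(-8 + 4*(-3) + 3*(-3)) = 11*(-8 - 12 - 9) = 11*(-29) = -319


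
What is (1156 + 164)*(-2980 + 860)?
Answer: -2798400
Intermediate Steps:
(1156 + 164)*(-2980 + 860) = 1320*(-2120) = -2798400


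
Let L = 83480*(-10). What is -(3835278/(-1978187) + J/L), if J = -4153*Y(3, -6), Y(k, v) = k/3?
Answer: 3193474663789/1651390507600 ≈ 1.9338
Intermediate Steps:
Y(k, v) = k/3 (Y(k, v) = k*(⅓) = k/3)
L = -834800
J = -4153 (J = -4153*3/3 = -4153*1 = -4153)
-(3835278/(-1978187) + J/L) = -(3835278/(-1978187) - 4153/(-834800)) = -(3835278*(-1/1978187) - 4153*(-1/834800)) = -(-3835278/1978187 + 4153/834800) = -1*(-3193474663789/1651390507600) = 3193474663789/1651390507600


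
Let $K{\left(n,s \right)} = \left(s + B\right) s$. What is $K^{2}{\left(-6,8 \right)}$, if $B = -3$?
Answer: $1600$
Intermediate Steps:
$K{\left(n,s \right)} = s \left(-3 + s\right)$ ($K{\left(n,s \right)} = \left(s - 3\right) s = \left(-3 + s\right) s = s \left(-3 + s\right)$)
$K^{2}{\left(-6,8 \right)} = \left(8 \left(-3 + 8\right)\right)^{2} = \left(8 \cdot 5\right)^{2} = 40^{2} = 1600$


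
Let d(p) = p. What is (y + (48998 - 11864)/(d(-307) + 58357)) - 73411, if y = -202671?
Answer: -890362387/3225 ≈ -2.7608e+5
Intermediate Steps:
(y + (48998 - 11864)/(d(-307) + 58357)) - 73411 = (-202671 + (48998 - 11864)/(-307 + 58357)) - 73411 = (-202671 + 37134/58050) - 73411 = (-202671 + 37134*(1/58050)) - 73411 = (-202671 + 2063/3225) - 73411 = -653611912/3225 - 73411 = -890362387/3225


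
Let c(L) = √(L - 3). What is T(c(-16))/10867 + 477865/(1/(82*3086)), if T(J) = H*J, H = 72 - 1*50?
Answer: 120924693980 + 22*I*√19/10867 ≈ 1.2092e+11 + 0.0088245*I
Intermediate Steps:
H = 22 (H = 72 - 50 = 22)
c(L) = √(-3 + L)
T(J) = 22*J
T(c(-16))/10867 + 477865/(1/(82*3086)) = (22*√(-3 - 16))/10867 + 477865/(1/(82*3086)) = (22*√(-19))*(1/10867) + 477865/(1/253052) = (22*(I*√19))*(1/10867) + 477865/(1/253052) = (22*I*√19)*(1/10867) + 477865*253052 = 22*I*√19/10867 + 120924693980 = 120924693980 + 22*I*√19/10867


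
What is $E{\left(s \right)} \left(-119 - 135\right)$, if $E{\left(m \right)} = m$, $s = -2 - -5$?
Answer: $-762$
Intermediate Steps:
$s = 3$ ($s = -2 + 5 = 3$)
$E{\left(s \right)} \left(-119 - 135\right) = 3 \left(-119 - 135\right) = 3 \left(-254\right) = -762$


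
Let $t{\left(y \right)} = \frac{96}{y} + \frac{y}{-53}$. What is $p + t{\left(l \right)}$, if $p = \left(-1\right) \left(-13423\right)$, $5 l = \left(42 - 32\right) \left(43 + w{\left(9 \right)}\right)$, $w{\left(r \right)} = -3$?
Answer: $\frac{3557013}{265} \approx 13423.0$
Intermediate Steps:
$l = 80$ ($l = \frac{\left(42 - 32\right) \left(43 - 3\right)}{5} = \frac{10 \cdot 40}{5} = \frac{1}{5} \cdot 400 = 80$)
$t{\left(y \right)} = \frac{96}{y} - \frac{y}{53}$ ($t{\left(y \right)} = \frac{96}{y} + y \left(- \frac{1}{53}\right) = \frac{96}{y} - \frac{y}{53}$)
$p = 13423$
$p + t{\left(l \right)} = 13423 + \left(\frac{96}{80} - \frac{80}{53}\right) = 13423 + \left(96 \cdot \frac{1}{80} - \frac{80}{53}\right) = 13423 + \left(\frac{6}{5} - \frac{80}{53}\right) = 13423 - \frac{82}{265} = \frac{3557013}{265}$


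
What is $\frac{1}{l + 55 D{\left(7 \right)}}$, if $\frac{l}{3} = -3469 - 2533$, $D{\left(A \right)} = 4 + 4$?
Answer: $- \frac{1}{17566} \approx -5.6928 \cdot 10^{-5}$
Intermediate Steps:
$D{\left(A \right)} = 8$
$l = -18006$ ($l = 3 \left(-3469 - 2533\right) = 3 \left(-6002\right) = -18006$)
$\frac{1}{l + 55 D{\left(7 \right)}} = \frac{1}{-18006 + 55 \cdot 8} = \frac{1}{-18006 + 440} = \frac{1}{-17566} = - \frac{1}{17566}$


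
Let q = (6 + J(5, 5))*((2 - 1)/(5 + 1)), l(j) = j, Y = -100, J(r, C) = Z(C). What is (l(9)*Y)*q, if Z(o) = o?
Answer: -1650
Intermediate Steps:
J(r, C) = C
q = 11/6 (q = (6 + 5)*((2 - 1)/(5 + 1)) = 11*(1/6) = 11*(1*(⅙)) = 11*(⅙) = 11/6 ≈ 1.8333)
(l(9)*Y)*q = (9*(-100))*(11/6) = -900*11/6 = -1650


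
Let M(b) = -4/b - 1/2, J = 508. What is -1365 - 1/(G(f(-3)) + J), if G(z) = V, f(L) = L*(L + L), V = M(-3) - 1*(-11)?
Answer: -4257441/3119 ≈ -1365.0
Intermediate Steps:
M(b) = -½ - 4/b (M(b) = -4/b - 1*½ = -4/b - ½ = -½ - 4/b)
V = 71/6 (V = (½)*(-8 - 1*(-3))/(-3) - 1*(-11) = (½)*(-⅓)*(-8 + 3) + 11 = (½)*(-⅓)*(-5) + 11 = ⅚ + 11 = 71/6 ≈ 11.833)
f(L) = 2*L² (f(L) = L*(2*L) = 2*L²)
G(z) = 71/6
-1365 - 1/(G(f(-3)) + J) = -1365 - 1/(71/6 + 508) = -1365 - 1/3119/6 = -1365 - 1*6/3119 = -1365 - 6/3119 = -4257441/3119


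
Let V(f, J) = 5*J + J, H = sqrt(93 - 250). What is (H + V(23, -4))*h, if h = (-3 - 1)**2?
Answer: -384 + 16*I*sqrt(157) ≈ -384.0 + 200.48*I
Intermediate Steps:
H = I*sqrt(157) (H = sqrt(-157) = I*sqrt(157) ≈ 12.53*I)
h = 16 (h = (-4)**2 = 16)
V(f, J) = 6*J
(H + V(23, -4))*h = (I*sqrt(157) + 6*(-4))*16 = (I*sqrt(157) - 24)*16 = (-24 + I*sqrt(157))*16 = -384 + 16*I*sqrt(157)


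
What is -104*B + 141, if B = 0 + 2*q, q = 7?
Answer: -1315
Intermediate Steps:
B = 14 (B = 0 + 2*7 = 0 + 14 = 14)
-104*B + 141 = -104*14 + 141 = -1456 + 141 = -1315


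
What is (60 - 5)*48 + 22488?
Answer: 25128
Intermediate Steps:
(60 - 5)*48 + 22488 = 55*48 + 22488 = 2640 + 22488 = 25128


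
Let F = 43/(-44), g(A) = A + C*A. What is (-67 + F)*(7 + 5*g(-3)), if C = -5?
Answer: -200397/44 ≈ -4554.5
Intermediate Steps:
g(A) = -4*A (g(A) = A - 5*A = -4*A)
F = -43/44 (F = 43*(-1/44) = -43/44 ≈ -0.97727)
(-67 + F)*(7 + 5*g(-3)) = (-67 - 43/44)*(7 + 5*(-4*(-3))) = -2991*(7 + 5*12)/44 = -2991*(7 + 60)/44 = -2991/44*67 = -200397/44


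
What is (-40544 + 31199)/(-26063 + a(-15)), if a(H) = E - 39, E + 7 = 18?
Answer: 3115/8697 ≈ 0.35817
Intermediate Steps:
E = 11 (E = -7 + 18 = 11)
a(H) = -28 (a(H) = 11 - 39 = -28)
(-40544 + 31199)/(-26063 + a(-15)) = (-40544 + 31199)/(-26063 - 28) = -9345/(-26091) = -9345*(-1/26091) = 3115/8697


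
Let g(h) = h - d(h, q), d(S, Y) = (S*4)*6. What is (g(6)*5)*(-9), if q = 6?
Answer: 6210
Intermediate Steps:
d(S, Y) = 24*S (d(S, Y) = (4*S)*6 = 24*S)
g(h) = -23*h (g(h) = h - 24*h = -23*h)
(g(6)*5)*(-9) = (-23*6*5)*(-9) = -138*5*(-9) = -690*(-9) = 6210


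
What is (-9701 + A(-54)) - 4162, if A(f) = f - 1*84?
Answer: -14001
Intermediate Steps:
A(f) = -84 + f (A(f) = f - 84 = -84 + f)
(-9701 + A(-54)) - 4162 = (-9701 + (-84 - 54)) - 4162 = (-9701 - 138) - 4162 = -9839 - 4162 = -14001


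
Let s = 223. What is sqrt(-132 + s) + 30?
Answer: 30 + sqrt(91) ≈ 39.539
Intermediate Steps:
sqrt(-132 + s) + 30 = sqrt(-132 + 223) + 30 = sqrt(91) + 30 = 30 + sqrt(91)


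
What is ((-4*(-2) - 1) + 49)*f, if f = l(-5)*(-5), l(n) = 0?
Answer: 0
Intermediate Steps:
f = 0 (f = 0*(-5) = 0)
((-4*(-2) - 1) + 49)*f = ((-4*(-2) - 1) + 49)*0 = ((8 - 1) + 49)*0 = (7 + 49)*0 = 56*0 = 0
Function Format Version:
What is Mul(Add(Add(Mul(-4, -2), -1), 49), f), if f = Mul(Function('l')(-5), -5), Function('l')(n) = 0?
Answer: 0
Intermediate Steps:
f = 0 (f = Mul(0, -5) = 0)
Mul(Add(Add(Mul(-4, -2), -1), 49), f) = Mul(Add(Add(Mul(-4, -2), -1), 49), 0) = Mul(Add(Add(8, -1), 49), 0) = Mul(Add(7, 49), 0) = Mul(56, 0) = 0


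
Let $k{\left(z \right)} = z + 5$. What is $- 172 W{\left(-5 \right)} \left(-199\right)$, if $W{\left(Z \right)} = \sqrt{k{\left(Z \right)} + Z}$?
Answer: $34228 i \sqrt{5} \approx 76536.0 i$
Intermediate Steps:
$k{\left(z \right)} = 5 + z$
$W{\left(Z \right)} = \sqrt{5 + 2 Z}$ ($W{\left(Z \right)} = \sqrt{\left(5 + Z\right) + Z} = \sqrt{5 + 2 Z}$)
$- 172 W{\left(-5 \right)} \left(-199\right) = - 172 \sqrt{5 + 2 \left(-5\right)} \left(-199\right) = - 172 \sqrt{5 - 10} \left(-199\right) = - 172 \sqrt{-5} \left(-199\right) = - 172 i \sqrt{5} \left(-199\right) = 34228 i \sqrt{5}$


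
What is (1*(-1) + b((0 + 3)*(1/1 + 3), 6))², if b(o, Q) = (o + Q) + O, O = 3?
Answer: 400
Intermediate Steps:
b(o, Q) = 3 + Q + o (b(o, Q) = (o + Q) + 3 = (Q + o) + 3 = 3 + Q + o)
(1*(-1) + b((0 + 3)*(1/1 + 3), 6))² = (1*(-1) + (3 + 6 + (0 + 3)*(1/1 + 3)))² = (-1 + (3 + 6 + 3*(1 + 3)))² = (-1 + (3 + 6 + 3*4))² = (-1 + (3 + 6 + 12))² = (-1 + 21)² = 20² = 400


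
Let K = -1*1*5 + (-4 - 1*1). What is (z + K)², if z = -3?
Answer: 169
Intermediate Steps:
K = -10 (K = -1*5 + (-4 - 1) = -5 - 5 = -10)
(z + K)² = (-3 - 10)² = (-13)² = 169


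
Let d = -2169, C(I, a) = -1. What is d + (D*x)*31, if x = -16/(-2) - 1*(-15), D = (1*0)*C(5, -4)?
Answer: -2169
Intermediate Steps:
D = 0 (D = (1*0)*(-1) = 0*(-1) = 0)
x = 23 (x = -16*(-½) + 15 = 8 + 15 = 23)
d + (D*x)*31 = -2169 + (0*23)*31 = -2169 + 0*31 = -2169 + 0 = -2169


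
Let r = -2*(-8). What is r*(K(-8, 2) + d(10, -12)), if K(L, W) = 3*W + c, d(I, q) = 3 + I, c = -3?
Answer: 256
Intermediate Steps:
K(L, W) = -3 + 3*W (K(L, W) = 3*W - 3 = -3 + 3*W)
r = 16
r*(K(-8, 2) + d(10, -12)) = 16*((-3 + 3*2) + (3 + 10)) = 16*((-3 + 6) + 13) = 16*(3 + 13) = 16*16 = 256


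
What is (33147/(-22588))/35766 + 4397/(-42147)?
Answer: -394850666065/3783313316664 ≈ -0.10437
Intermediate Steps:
(33147/(-22588))/35766 + 4397/(-42147) = (33147*(-1/22588))*(1/35766) + 4397*(-1/42147) = -33147/22588*1/35766 - 4397/42147 = -3683/89764712 - 4397/42147 = -394850666065/3783313316664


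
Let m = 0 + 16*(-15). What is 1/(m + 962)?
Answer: 1/722 ≈ 0.0013850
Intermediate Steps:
m = -240 (m = 0 - 240 = -240)
1/(m + 962) = 1/(-240 + 962) = 1/722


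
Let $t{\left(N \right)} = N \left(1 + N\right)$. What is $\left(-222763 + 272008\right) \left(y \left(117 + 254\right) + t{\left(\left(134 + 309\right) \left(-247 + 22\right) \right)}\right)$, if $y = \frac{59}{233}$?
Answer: $\frac{113995103823729555}{233} \approx 4.8925 \cdot 10^{14}$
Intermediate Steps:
$y = \frac{59}{233}$ ($y = 59 \cdot \frac{1}{233} = \frac{59}{233} \approx 0.25322$)
$\left(-222763 + 272008\right) \left(y \left(117 + 254\right) + t{\left(\left(134 + 309\right) \left(-247 + 22\right) \right)}\right) = \left(-222763 + 272008\right) \left(\frac{59 \left(117 + 254\right)}{233} + \left(134 + 309\right) \left(-247 + 22\right) \left(1 + \left(134 + 309\right) \left(-247 + 22\right)\right)\right) = 49245 \left(\frac{59}{233} \cdot 371 + 443 \left(-225\right) \left(1 + 443 \left(-225\right)\right)\right) = 49245 \left(\frac{21889}{233} - 99675 \left(1 - 99675\right)\right) = 49245 \left(\frac{21889}{233} - -9935005950\right) = 49245 \left(\frac{21889}{233} + 9935005950\right) = 49245 \cdot \frac{2314856408239}{233} = \frac{113995103823729555}{233}$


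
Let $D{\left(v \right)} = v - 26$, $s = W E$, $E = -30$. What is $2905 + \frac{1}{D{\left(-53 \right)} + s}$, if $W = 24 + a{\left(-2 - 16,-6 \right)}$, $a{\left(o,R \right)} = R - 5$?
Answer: $\frac{1362444}{469} \approx 2905.0$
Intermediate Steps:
$a{\left(o,R \right)} = -5 + R$ ($a{\left(o,R \right)} = R - 5 = -5 + R$)
$W = 13$ ($W = 24 - 11 = 13$)
$s = -390$ ($s = 13 \left(-30\right) = -390$)
$D{\left(v \right)} = -26 + v$ ($D{\left(v \right)} = v - 26 = -26 + v$)
$2905 + \frac{1}{D{\left(-53 \right)} + s} = 2905 + \frac{1}{\left(-26 - 53\right) - 390} = 2905 + \frac{1}{-79 - 390} = 2905 + \frac{1}{-469} = 2905 - \frac{1}{469} = \frac{1362444}{469}$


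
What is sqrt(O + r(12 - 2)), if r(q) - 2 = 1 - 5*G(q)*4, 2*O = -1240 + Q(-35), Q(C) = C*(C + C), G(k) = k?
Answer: 2*sqrt(102) ≈ 20.199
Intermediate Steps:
Q(C) = 2*C**2 (Q(C) = C*(2*C) = 2*C**2)
O = 605 (O = (-1240 + 2*(-35)**2)/2 = (-1240 + 2*1225)/2 = (-1240 + 2450)/2 = (1/2)*1210 = 605)
r(q) = 3 - 20*q (r(q) = 2 + (1 - 5*q*4) = 2 + (1 - 20*q) = 3 - 20*q)
sqrt(O + r(12 - 2)) = sqrt(605 + (3 - 20*(12 - 2))) = sqrt(605 + (3 - 20*10)) = sqrt(605 + (3 - 200)) = sqrt(605 - 197) = sqrt(408) = 2*sqrt(102)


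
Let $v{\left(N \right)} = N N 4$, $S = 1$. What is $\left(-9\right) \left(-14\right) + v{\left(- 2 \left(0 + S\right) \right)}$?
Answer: $142$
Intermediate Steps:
$v{\left(N \right)} = 4 N^{2}$ ($v{\left(N \right)} = N^{2} \cdot 4 = 4 N^{2}$)
$\left(-9\right) \left(-14\right) + v{\left(- 2 \left(0 + S\right) \right)} = \left(-9\right) \left(-14\right) + 4 \left(- 2 \left(0 + 1\right)\right)^{2} = 126 + 4 \left(\left(-2\right) 1\right)^{2} = 126 + 4 \left(-2\right)^{2} = 126 + 4 \cdot 4 = 126 + 16 = 142$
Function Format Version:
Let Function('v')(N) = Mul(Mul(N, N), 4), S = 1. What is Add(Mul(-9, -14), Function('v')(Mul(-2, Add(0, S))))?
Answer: 142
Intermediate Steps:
Function('v')(N) = Mul(4, Pow(N, 2)) (Function('v')(N) = Mul(Pow(N, 2), 4) = Mul(4, Pow(N, 2)))
Add(Mul(-9, -14), Function('v')(Mul(-2, Add(0, S)))) = Add(Mul(-9, -14), Mul(4, Pow(Mul(-2, Add(0, 1)), 2))) = Add(126, Mul(4, Pow(Mul(-2, 1), 2))) = Add(126, Mul(4, Pow(-2, 2))) = Add(126, Mul(4, 4)) = Add(126, 16) = 142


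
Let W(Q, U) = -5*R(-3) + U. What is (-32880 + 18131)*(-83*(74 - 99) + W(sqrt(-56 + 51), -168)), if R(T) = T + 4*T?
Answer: -29232518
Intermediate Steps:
R(T) = 5*T
W(Q, U) = 75 + U (W(Q, U) = -25*(-3) + U = -5*(-15) + U = 75 + U)
(-32880 + 18131)*(-83*(74 - 99) + W(sqrt(-56 + 51), -168)) = (-32880 + 18131)*(-83*(74 - 99) + (75 - 168)) = -14749*(-83*(-25) - 93) = -14749*(2075 - 93) = -14749*1982 = -29232518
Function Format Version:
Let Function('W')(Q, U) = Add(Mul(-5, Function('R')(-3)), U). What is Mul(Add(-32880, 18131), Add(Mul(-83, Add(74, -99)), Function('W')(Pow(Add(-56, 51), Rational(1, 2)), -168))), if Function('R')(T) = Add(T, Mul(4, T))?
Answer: -29232518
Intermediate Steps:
Function('R')(T) = Mul(5, T)
Function('W')(Q, U) = Add(75, U) (Function('W')(Q, U) = Add(Mul(-5, Mul(5, -3)), U) = Add(Mul(-5, -15), U) = Add(75, U))
Mul(Add(-32880, 18131), Add(Mul(-83, Add(74, -99)), Function('W')(Pow(Add(-56, 51), Rational(1, 2)), -168))) = Mul(Add(-32880, 18131), Add(Mul(-83, Add(74, -99)), Add(75, -168))) = Mul(-14749, Add(Mul(-83, -25), -93)) = Mul(-14749, Add(2075, -93)) = Mul(-14749, 1982) = -29232518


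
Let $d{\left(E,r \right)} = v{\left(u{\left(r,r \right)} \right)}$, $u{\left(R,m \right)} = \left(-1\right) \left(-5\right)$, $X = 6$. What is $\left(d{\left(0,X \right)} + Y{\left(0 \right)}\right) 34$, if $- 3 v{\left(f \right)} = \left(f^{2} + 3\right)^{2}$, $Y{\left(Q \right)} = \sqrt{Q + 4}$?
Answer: $- \frac{26452}{3} \approx -8817.3$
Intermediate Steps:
$Y{\left(Q \right)} = \sqrt{4 + Q}$
$u{\left(R,m \right)} = 5$
$v{\left(f \right)} = - \frac{\left(3 + f^{2}\right)^{2}}{3}$ ($v{\left(f \right)} = - \frac{\left(f^{2} + 3\right)^{2}}{3} = - \frac{\left(3 + f^{2}\right)^{2}}{3}$)
$d{\left(E,r \right)} = - \frac{784}{3}$ ($d{\left(E,r \right)} = - \frac{\left(3 + 5^{2}\right)^{2}}{3} = - \frac{\left(3 + 25\right)^{2}}{3} = - \frac{28^{2}}{3} = \left(- \frac{1}{3}\right) 784 = - \frac{784}{3}$)
$\left(d{\left(0,X \right)} + Y{\left(0 \right)}\right) 34 = \left(- \frac{784}{3} + \sqrt{4 + 0}\right) 34 = \left(- \frac{784}{3} + \sqrt{4}\right) 34 = \left(- \frac{784}{3} + 2\right) 34 = \left(- \frac{778}{3}\right) 34 = - \frac{26452}{3}$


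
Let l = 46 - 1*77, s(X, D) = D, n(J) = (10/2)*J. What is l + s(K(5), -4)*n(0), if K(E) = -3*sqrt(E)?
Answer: -31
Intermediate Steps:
n(J) = 5*J (n(J) = (10*(1/2))*J = 5*J)
l = -31 (l = 46 - 77 = -31)
l + s(K(5), -4)*n(0) = -31 - 20*0 = -31 - 4*0 = -31 + 0 = -31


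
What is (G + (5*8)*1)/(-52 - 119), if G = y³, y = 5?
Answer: -55/57 ≈ -0.96491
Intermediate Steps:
G = 125 (G = 5³ = 125)
(G + (5*8)*1)/(-52 - 119) = (125 + (5*8)*1)/(-52 - 119) = (125 + 40*1)/(-171) = (125 + 40)*(-1/171) = 165*(-1/171) = -55/57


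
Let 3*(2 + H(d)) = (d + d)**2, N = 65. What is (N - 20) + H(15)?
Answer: 343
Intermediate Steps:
H(d) = -2 + 4*d**2/3 (H(d) = -2 + (d + d)**2/3 = -2 + (2*d)**2/3 = -2 + (4*d**2)/3 = -2 + 4*d**2/3)
(N - 20) + H(15) = (65 - 20) + (-2 + (4/3)*15**2) = 45 + (-2 + (4/3)*225) = 45 + (-2 + 300) = 45 + 298 = 343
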